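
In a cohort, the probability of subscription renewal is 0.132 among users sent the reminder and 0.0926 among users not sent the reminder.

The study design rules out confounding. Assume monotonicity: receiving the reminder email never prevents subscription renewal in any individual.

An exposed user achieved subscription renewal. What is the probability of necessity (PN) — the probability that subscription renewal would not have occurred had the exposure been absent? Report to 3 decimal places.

PN ≈ 0.298

Let p₁ = 0.132, p₀ = 0.0926.
Under exogeneity and monotonicity, PN = (p₁ − p₀) / p₁.
PN = (0.132 − 0.0926) / 0.132 = 0.0394 / 0.132 ≈ 0.2985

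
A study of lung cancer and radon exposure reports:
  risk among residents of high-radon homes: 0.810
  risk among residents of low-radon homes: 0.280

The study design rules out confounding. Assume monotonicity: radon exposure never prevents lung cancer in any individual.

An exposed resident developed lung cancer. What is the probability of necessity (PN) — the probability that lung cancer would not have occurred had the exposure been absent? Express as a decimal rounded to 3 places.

PN ≈ 0.654

Let p₁ = 0.81, p₀ = 0.28.
Under exogeneity and monotonicity, PN = (p₁ − p₀) / p₁.
PN = (0.81 − 0.28) / 0.81 = 0.53 / 0.81 ≈ 0.6543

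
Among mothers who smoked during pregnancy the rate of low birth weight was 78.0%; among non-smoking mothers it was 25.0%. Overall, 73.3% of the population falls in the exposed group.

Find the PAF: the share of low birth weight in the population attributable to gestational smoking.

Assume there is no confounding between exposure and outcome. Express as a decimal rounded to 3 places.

PAF ≈ 0.608

p₁ = 0.78, p₀ = 0.25.
Overall risk P(Y=1) = π·p₁ + (1−π)·p₀ = 0.733×0.78 + 0.267×0.25 = 0.63849.
Under exogeneity, PAF = [P(Y=1) − p₀] / P(Y=1).
PAF = (0.63849 − 0.25) / 0.63849 ≈ 0.6085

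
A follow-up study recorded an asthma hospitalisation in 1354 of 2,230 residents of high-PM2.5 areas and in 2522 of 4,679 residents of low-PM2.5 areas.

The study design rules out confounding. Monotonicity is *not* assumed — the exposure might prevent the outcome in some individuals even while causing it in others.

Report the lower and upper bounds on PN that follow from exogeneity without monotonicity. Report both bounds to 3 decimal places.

p₁ = P(outcome | exposed) = 1354/2230 = 0.60717
p₀ = P(outcome | unexposed) = 2522/4679 = 0.539
Under exogeneity alone the bounds on PN are max{0,(p₁−p₀)/p₁} ≤ PN ≤ min{1,(1−p₀)/p₁}.
  lower = (p₁ − p₀)/p₁ = 0.068171 / 0.60717 ≈ 0.1123
  upper = min{1, (1 − p₀)/p₁} = 0.461 / 0.60717 ≈ 0.7592

0.112 ≤ PN ≤ 0.759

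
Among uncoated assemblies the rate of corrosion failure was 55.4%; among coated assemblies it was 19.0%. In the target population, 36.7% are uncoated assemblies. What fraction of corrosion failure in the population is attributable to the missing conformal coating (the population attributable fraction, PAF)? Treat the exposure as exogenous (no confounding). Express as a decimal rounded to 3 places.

PAF ≈ 0.413

p₁ = 0.554, p₀ = 0.19.
Overall risk P(Y=1) = π·p₁ + (1−π)·p₀ = 0.367×0.554 + 0.633×0.19 = 0.32359.
Under exogeneity, PAF = [P(Y=1) − p₀] / P(Y=1).
PAF = (0.32359 − 0.19) / 0.32359 ≈ 0.4128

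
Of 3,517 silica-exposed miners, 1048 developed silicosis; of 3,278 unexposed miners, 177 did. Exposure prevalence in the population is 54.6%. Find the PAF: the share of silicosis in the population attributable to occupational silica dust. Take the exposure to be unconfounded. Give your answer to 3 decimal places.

p₁ = P(outcome | exposed) = 1048/3517 = 0.29798
p₀ = P(outcome | unexposed) = 177/3278 = 0.053996
Overall risk P(Y=1) = π·p₁ + (1−π)·p₀ = 0.546×0.29798 + 0.454×0.053996 = 0.18721.
Under exogeneity, PAF = [P(Y=1) − p₀] / P(Y=1).
PAF = (0.18721 − 0.053996) / 0.18721 ≈ 0.7116

PAF ≈ 0.712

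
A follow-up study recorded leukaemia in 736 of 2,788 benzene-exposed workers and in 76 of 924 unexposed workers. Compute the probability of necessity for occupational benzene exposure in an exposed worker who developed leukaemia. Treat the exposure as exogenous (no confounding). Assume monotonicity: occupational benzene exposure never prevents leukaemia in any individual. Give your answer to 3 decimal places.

p₁ = P(outcome | exposed) = 736/2788 = 0.26399
p₀ = P(outcome | unexposed) = 76/924 = 0.082251
Under exogeneity and monotonicity, PN = (p₁ − p₀) / p₁.
PN = (0.26399 − 0.082251) / 0.26399 = 0.18174 / 0.26399 ≈ 0.6884

PN ≈ 0.688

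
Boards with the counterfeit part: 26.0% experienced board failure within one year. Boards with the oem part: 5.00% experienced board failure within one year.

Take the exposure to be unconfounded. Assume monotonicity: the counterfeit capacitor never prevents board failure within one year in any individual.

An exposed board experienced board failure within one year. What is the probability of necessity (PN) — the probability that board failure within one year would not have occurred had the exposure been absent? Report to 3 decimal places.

PN ≈ 0.808

p₁ = 0.26, p₀ = 0.05.
Under exogeneity and monotonicity, PN = (p₁ − p₀) / p₁.
PN = (0.26 − 0.05) / 0.26 = 0.21 / 0.26 ≈ 0.8077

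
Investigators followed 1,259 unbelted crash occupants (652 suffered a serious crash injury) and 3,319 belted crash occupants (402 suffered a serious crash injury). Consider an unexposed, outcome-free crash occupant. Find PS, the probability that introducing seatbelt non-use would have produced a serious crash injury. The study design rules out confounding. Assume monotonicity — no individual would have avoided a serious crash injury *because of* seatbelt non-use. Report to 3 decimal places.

PS ≈ 0.451

p₁ = P(outcome | exposed) = 652/1259 = 0.51787
p₀ = P(outcome | unexposed) = 402/3319 = 0.12112
Under exogeneity and monotonicity, PS = (p₁ − p₀) / (1 − p₀).
PS = (0.51787 − 0.12112) / (1 − 0.12112) = 0.39675 / 0.87888 ≈ 0.4514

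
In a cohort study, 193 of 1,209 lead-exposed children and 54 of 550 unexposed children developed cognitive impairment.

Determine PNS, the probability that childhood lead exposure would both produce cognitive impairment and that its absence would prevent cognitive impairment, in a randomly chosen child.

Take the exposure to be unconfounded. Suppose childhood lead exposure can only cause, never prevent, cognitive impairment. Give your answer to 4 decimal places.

p₁ = P(outcome | exposed) = 193/1209 = 0.15964
p₀ = P(outcome | unexposed) = 54/550 = 0.098182
Under exogeneity and monotonicity, PNS = p₁ − p₀.
PNS = 0.15964 − 0.098182 = 0.061454

PNS ≈ 0.0615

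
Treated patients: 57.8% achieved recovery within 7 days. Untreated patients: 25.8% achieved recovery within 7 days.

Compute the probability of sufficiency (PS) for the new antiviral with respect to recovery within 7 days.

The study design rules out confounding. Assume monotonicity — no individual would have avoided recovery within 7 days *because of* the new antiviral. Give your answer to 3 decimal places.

PS ≈ 0.431

p₁ = 0.578, p₀ = 0.258.
Under exogeneity and monotonicity, PS = (p₁ − p₀) / (1 − p₀).
PS = (0.578 − 0.258) / (1 − 0.258) = 0.32 / 0.742 ≈ 0.4313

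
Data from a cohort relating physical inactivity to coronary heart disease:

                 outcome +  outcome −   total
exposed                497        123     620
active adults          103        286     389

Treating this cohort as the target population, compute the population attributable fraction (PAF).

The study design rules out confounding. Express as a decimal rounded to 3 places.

PAF ≈ 0.555

p₁ = P(outcome | exposed) = 497/620 = 0.80161
p₀ = P(outcome | unexposed) = 103/389 = 0.26478
Exposure prevalence π = 620/1009 = 0.61447; overall risk P(Y=1) = 0.59465.
Under exogeneity, PAF = [P(Y=1) − p₀]/P(Y=1).
PAF = (0.59465 − 0.26478) / 0.59465 ≈ 0.5547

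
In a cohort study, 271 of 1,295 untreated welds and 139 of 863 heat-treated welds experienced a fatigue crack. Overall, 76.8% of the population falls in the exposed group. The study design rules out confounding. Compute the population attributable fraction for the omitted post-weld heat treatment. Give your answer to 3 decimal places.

p₁ = P(outcome | exposed) = 271/1295 = 0.20927
p₀ = P(outcome | unexposed) = 139/863 = 0.16107
Overall risk P(Y=1) = π·p₁ + (1−π)·p₀ = 0.768×0.20927 + 0.232×0.16107 = 0.19808.
Under exogeneity, PAF = [P(Y=1) − p₀] / P(Y=1).
PAF = (0.19808 − 0.16107) / 0.19808 ≈ 0.1869

PAF ≈ 0.187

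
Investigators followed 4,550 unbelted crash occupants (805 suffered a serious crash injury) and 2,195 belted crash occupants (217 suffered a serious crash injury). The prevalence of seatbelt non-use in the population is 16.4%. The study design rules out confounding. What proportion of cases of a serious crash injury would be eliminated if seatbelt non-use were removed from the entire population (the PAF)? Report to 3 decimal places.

PAF ≈ 0.115

p₁ = P(outcome | exposed) = 805/4550 = 0.17692
p₀ = P(outcome | unexposed) = 217/2195 = 0.098861
Overall risk P(Y=1) = π·p₁ + (1−π)·p₀ = 0.164×0.17692 + 0.836×0.098861 = 0.11166.
Under exogeneity, PAF = [P(Y=1) − p₀] / P(Y=1).
PAF = (0.11166 − 0.098861) / 0.11166 ≈ 0.1146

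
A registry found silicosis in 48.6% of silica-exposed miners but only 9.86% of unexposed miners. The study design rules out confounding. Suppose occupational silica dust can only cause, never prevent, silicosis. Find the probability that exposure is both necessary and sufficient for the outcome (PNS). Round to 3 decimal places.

p₁ = 0.486, p₀ = 0.0986.
Under exogeneity and monotonicity, PNS = p₁ − p₀.
PNS = 0.486 − 0.0986 = 0.3874

PNS ≈ 0.387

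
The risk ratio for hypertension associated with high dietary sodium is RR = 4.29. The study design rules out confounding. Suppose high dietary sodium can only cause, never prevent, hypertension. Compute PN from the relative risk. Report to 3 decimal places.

PN ≈ 0.767

Under exogeneity and monotonicity, PN = (RR − 1) / RR = 1 − 1/RR.
PN = (4.29 − 1) / 4.29 = 3.29 / 4.29 ≈ 0.7669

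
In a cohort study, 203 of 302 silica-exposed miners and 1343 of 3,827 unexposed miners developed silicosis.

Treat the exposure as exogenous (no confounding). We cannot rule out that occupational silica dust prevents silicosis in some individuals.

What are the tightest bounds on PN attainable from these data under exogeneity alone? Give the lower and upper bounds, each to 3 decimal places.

p₁ = P(outcome | exposed) = 203/302 = 0.67219
p₀ = P(outcome | unexposed) = 1343/3827 = 0.35093
Under exogeneity alone the bounds on PN are max{0,(p₁−p₀)/p₁} ≤ PN ≤ min{1,(1−p₀)/p₁}.
  lower = (p₁ − p₀)/p₁ = 0.32126 / 0.67219 ≈ 0.4779
  upper = min{1, (1 − p₀)/p₁} = 0.64907 / 0.67219 ≈ 0.9656

0.478 ≤ PN ≤ 0.966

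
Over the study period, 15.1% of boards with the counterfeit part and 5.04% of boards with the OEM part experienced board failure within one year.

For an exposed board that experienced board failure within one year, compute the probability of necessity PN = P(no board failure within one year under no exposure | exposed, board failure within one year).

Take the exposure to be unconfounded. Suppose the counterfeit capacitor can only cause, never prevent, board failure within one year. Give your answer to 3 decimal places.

p₁ = 0.151, p₀ = 0.0504.
Under exogeneity and monotonicity, PN = (p₁ − p₀) / p₁.
PN = (0.151 − 0.0504) / 0.151 = 0.1006 / 0.151 ≈ 0.6662

PN ≈ 0.666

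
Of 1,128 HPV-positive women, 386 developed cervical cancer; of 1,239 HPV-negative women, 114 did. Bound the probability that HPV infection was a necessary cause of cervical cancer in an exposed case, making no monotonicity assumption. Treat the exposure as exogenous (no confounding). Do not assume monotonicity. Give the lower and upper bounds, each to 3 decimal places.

0.731 ≤ PN ≤ 1.000

p₁ = P(outcome | exposed) = 386/1128 = 0.3422
p₀ = P(outcome | unexposed) = 114/1239 = 0.09201
Under exogeneity alone the bounds on PN are max{0,(p₁−p₀)/p₁} ≤ PN ≤ min{1,(1−p₀)/p₁}.
  lower = (p₁ − p₀)/p₁ = 0.25019 / 0.3422 ≈ 0.7311
  upper = min{1, (1 − p₀)/p₁} = 0.90799 / 0.3422 ≈ 2.6534 → capped at 1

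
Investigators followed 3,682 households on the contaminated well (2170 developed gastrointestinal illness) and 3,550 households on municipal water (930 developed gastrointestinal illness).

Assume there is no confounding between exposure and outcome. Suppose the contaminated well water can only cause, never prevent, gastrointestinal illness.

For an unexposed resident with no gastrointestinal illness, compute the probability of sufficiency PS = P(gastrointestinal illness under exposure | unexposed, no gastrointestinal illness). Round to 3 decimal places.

PS ≈ 0.444

p₁ = P(outcome | exposed) = 2170/3682 = 0.58935
p₀ = P(outcome | unexposed) = 930/3550 = 0.26197
Under exogeneity and monotonicity, PS = (p₁ − p₀) / (1 − p₀).
PS = (0.58935 − 0.26197) / (1 − 0.26197) = 0.32738 / 0.73803 ≈ 0.4436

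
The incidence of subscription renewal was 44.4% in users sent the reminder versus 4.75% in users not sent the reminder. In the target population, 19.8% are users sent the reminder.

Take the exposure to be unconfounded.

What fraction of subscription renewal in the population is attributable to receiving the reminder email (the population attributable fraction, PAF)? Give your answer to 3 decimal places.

PAF ≈ 0.623

p₁ = 0.444, p₀ = 0.0475.
Overall risk P(Y=1) = π·p₁ + (1−π)·p₀ = 0.198×0.444 + 0.802×0.0475 = 0.12601.
Under exogeneity, PAF = [P(Y=1) − p₀] / P(Y=1).
PAF = (0.12601 − 0.0475) / 0.12601 ≈ 0.6230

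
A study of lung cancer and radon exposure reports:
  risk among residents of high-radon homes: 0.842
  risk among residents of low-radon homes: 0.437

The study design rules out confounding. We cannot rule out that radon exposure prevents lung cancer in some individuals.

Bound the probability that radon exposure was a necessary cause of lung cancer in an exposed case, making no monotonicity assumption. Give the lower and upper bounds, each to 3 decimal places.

0.481 ≤ PN ≤ 0.669

Let p₁ = 0.842, p₀ = 0.437.
Under exogeneity alone the bounds on PN are max{0,(p₁−p₀)/p₁} ≤ PN ≤ min{1,(1−p₀)/p₁}.
  lower = (p₁ − p₀)/p₁ = 0.405 / 0.842 ≈ 0.4810
  upper = min{1, (1 − p₀)/p₁} = 0.563 / 0.842 ≈ 0.6686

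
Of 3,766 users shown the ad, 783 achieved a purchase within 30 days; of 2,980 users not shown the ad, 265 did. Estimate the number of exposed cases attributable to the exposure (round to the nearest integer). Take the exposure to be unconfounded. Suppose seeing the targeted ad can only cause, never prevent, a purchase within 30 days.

p₁ = P(outcome | exposed) = 783/3766 = 0.20791
p₀ = P(outcome | unexposed) = 265/2980 = 0.088926
PN = (p₁ − p₀)/p₁ = (0.20791 − 0.088926) / 0.20791 ≈ 0.57229.
Attributable cases ≈ PN × (exposed cases) = 0.57229 × 783 ≈ 448.10.

about 448 cases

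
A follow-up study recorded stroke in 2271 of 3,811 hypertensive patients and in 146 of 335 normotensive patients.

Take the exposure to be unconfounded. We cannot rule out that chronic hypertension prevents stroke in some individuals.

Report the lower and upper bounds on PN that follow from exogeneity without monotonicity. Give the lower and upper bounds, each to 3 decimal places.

p₁ = P(outcome | exposed) = 2271/3811 = 0.59591
p₀ = P(outcome | unexposed) = 146/335 = 0.43582
Under exogeneity alone the bounds on PN are max{0,(p₁−p₀)/p₁} ≤ PN ≤ min{1,(1−p₀)/p₁}.
  lower = (p₁ − p₀)/p₁ = 0.16009 / 0.59591 ≈ 0.2686
  upper = min{1, (1 − p₀)/p₁} = 0.56418 / 0.59591 ≈ 0.9468

0.269 ≤ PN ≤ 0.947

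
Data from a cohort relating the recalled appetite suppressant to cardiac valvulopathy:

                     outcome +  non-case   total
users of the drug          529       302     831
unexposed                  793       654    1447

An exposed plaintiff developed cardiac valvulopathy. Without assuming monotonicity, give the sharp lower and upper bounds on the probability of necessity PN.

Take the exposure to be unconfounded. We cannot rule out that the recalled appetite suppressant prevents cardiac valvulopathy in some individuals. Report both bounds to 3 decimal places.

0.139 ≤ PN ≤ 0.710

p₁ = P(outcome | exposed) = 529/831 = 0.63658
p₀ = P(outcome | unexposed) = 793/1447 = 0.54803
Under exogeneity alone the bounds on PN are max{0,(p₁−p₀)/p₁} ≤ PN ≤ min{1,(1−p₀)/p₁}.
  lower = (p₁ − p₀)/p₁ = 0.088552 / 0.63658 ≈ 0.1391
  upper = min{1, (1 − p₀)/p₁} = 0.45197 / 0.63658 ≈ 0.7100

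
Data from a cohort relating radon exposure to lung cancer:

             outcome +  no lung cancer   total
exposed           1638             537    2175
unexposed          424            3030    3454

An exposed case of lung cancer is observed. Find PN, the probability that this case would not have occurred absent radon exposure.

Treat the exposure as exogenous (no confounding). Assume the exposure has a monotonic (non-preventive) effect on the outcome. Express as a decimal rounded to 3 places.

p₁ = P(outcome | exposed) = 1638/2175 = 0.7531
p₀ = P(outcome | unexposed) = 424/3454 = 0.12276
Under exogeneity and monotonicity, PN = (p₁ − p₀)/p₁.
PN = (0.7531 − 0.12276) / 0.7531 ≈ 0.8370

PN ≈ 0.837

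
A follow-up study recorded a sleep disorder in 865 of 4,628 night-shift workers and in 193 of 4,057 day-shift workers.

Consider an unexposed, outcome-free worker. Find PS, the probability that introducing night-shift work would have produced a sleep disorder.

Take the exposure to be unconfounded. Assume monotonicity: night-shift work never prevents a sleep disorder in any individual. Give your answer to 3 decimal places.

PS ≈ 0.146

p₁ = P(outcome | exposed) = 865/4628 = 0.18691
p₀ = P(outcome | unexposed) = 193/4057 = 0.047572
Under exogeneity and monotonicity, PS = (p₁ − p₀) / (1 − p₀).
PS = (0.18691 − 0.047572) / (1 − 0.047572) = 0.13933 / 0.95243 ≈ 0.1463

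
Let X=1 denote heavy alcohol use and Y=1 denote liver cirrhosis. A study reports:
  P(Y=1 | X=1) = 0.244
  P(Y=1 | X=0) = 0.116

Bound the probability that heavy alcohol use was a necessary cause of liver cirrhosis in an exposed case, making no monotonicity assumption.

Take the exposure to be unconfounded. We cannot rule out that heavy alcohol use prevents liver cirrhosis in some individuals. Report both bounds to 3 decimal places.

Let p₁ = 0.244, p₀ = 0.116.
Under exogeneity alone the bounds on PN are max{0,(p₁−p₀)/p₁} ≤ PN ≤ min{1,(1−p₀)/p₁}.
  lower = (p₁ − p₀)/p₁ = 0.128 / 0.244 ≈ 0.5246
  upper = min{1, (1 − p₀)/p₁} = 0.884 / 0.244 ≈ 3.6230 → capped at 1

0.525 ≤ PN ≤ 1.000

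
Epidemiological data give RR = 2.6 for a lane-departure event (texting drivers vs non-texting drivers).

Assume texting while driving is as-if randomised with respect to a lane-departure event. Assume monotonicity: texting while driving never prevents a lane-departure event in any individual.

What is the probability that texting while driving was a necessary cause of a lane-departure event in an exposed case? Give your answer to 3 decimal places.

PN ≈ 0.615

Under exogeneity and monotonicity, PN = (RR − 1) / RR = 1 − 1/RR.
PN = (2.6 − 1) / 2.6 = 1.6 / 2.6 ≈ 0.6154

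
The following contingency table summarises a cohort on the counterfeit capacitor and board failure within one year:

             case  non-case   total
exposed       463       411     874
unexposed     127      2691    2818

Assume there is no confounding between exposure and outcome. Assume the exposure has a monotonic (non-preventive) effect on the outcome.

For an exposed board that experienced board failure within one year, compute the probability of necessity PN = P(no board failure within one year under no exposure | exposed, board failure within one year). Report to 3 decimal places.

PN ≈ 0.915

p₁ = P(outcome | exposed) = 463/874 = 0.52975
p₀ = P(outcome | unexposed) = 127/2818 = 0.045067
Under exogeneity and monotonicity, PN = (p₁ − p₀)/p₁.
PN = (0.52975 − 0.045067) / 0.52975 ≈ 0.9149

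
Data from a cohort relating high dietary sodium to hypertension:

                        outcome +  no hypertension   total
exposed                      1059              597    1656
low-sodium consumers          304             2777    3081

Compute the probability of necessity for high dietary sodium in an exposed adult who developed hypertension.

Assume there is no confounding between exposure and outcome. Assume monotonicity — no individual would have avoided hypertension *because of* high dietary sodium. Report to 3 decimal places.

p₁ = P(outcome | exposed) = 1059/1656 = 0.63949
p₀ = P(outcome | unexposed) = 304/3081 = 0.098669
Under exogeneity and monotonicity, PN = (p₁ − p₀) / p₁.
PN = (0.63949 − 0.098669) / 0.63949 = 0.54082 / 0.63949 ≈ 0.8457

PN ≈ 0.846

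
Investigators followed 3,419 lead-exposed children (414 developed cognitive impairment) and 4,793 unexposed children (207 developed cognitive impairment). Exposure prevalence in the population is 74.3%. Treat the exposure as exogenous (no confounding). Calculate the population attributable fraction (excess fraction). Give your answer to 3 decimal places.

PAF ≈ 0.573

p₁ = P(outcome | exposed) = 414/3419 = 0.12109
p₀ = P(outcome | unexposed) = 207/4793 = 0.043188
Overall risk P(Y=1) = π·p₁ + (1−π)·p₀ = 0.743×0.12109 + 0.257×0.043188 = 0.10107.
Under exogeneity, PAF = [P(Y=1) − p₀] / P(Y=1).
PAF = (0.10107 − 0.043188) / 0.10107 ≈ 0.5727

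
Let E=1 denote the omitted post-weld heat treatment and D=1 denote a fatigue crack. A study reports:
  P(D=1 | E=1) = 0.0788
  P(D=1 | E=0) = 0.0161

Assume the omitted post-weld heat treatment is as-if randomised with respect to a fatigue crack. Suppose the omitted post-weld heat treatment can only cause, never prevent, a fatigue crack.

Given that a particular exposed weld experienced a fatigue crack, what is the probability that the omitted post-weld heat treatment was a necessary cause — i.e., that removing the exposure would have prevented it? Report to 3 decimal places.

PN ≈ 0.796

Let p₁ = 0.0788, p₀ = 0.0161.
Under exogeneity and monotonicity, PN = (p₁ − p₀) / p₁.
PN = (0.0788 − 0.0161) / 0.0788 = 0.0627 / 0.0788 ≈ 0.7957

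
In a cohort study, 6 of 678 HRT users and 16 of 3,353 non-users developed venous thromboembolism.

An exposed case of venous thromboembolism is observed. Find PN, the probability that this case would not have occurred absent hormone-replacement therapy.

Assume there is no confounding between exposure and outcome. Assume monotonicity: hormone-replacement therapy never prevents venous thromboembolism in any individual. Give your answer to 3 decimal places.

p₁ = P(outcome | exposed) = 6/678 = 0.0088496
p₀ = P(outcome | unexposed) = 16/3353 = 0.0047718
Under exogeneity and monotonicity, PN = (p₁ − p₀) / p₁.
PN = (0.0088496 − 0.0047718) / 0.0088496 = 0.0040777 / 0.0088496 ≈ 0.4608

PN ≈ 0.461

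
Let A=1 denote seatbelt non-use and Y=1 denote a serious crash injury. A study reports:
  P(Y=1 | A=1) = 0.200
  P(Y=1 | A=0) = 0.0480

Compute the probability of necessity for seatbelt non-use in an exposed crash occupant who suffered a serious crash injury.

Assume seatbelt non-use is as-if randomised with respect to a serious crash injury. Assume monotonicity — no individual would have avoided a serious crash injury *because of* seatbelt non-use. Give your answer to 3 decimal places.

Let p₁ = 0.2, p₀ = 0.048.
Under exogeneity and monotonicity, PN = (p₁ − p₀) / p₁.
PN = (0.2 − 0.048) / 0.2 = 0.152 / 0.2 ≈ 0.7600

PN ≈ 0.760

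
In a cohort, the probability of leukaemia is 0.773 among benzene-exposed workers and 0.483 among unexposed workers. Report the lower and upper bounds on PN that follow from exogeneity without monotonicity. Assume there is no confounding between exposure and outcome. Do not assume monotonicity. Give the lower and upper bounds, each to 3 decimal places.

0.375 ≤ PN ≤ 0.669

Let p₁ = 0.773, p₀ = 0.483.
Under exogeneity alone the bounds on PN are max{0,(p₁−p₀)/p₁} ≤ PN ≤ min{1,(1−p₀)/p₁}.
  lower = (p₁ − p₀)/p₁ = 0.29 / 0.773 ≈ 0.3752
  upper = min{1, (1 − p₀)/p₁} = 0.517 / 0.773 ≈ 0.6688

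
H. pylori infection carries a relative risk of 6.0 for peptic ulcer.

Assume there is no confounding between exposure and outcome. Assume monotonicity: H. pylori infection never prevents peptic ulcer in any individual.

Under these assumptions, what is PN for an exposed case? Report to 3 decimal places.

PN ≈ 0.833

Under exogeneity and monotonicity, PN = (RR − 1) / RR = 1 − 1/RR.
PN = (6.0 − 1) / 6.0 = 5 / 6.0 ≈ 0.8333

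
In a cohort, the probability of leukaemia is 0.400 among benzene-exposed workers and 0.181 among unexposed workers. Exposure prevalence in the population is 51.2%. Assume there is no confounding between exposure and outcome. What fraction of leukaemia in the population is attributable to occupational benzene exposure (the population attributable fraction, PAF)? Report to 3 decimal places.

PAF ≈ 0.383

Let p₁ = 0.4, p₀ = 0.181.
Overall risk P(Y=1) = π·p₁ + (1−π)·p₀ = 0.512×0.4 + 0.488×0.181 = 0.29313.
Under exogeneity, PAF = [P(Y=1) − p₀] / P(Y=1).
PAF = (0.29313 − 0.181) / 0.29313 ≈ 0.3825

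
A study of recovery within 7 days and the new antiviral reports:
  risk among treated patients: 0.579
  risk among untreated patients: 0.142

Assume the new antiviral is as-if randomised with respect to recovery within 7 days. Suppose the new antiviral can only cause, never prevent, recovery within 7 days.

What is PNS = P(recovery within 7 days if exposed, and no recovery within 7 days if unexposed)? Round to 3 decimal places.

Let p₁ = 0.579, p₀ = 0.142.
Under exogeneity and monotonicity, PNS = p₁ − p₀.
PNS = 0.579 − 0.142 = 0.437

PNS ≈ 0.437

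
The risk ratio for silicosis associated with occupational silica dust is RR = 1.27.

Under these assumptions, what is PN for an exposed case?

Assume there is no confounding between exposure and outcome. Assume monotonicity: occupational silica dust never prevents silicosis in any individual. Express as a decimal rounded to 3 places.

PN ≈ 0.213

Under exogeneity and monotonicity, PN = (RR − 1) / RR = 1 − 1/RR.
PN = (1.27 − 1) / 1.27 = 0.27 / 1.27 ≈ 0.2126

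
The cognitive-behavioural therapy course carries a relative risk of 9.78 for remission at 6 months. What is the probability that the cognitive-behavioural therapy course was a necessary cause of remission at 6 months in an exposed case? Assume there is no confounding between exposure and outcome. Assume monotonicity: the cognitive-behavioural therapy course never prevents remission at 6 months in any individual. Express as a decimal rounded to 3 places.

Under exogeneity and monotonicity, PN = (RR − 1) / RR = 1 − 1/RR.
PN = (9.78 − 1) / 9.78 = 8.78 / 9.78 ≈ 0.8978

PN ≈ 0.898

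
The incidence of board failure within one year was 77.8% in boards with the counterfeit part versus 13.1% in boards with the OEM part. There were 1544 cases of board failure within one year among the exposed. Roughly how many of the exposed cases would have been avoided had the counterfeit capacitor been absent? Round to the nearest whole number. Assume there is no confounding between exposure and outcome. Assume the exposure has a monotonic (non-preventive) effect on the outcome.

p₁ = 0.778, p₀ = 0.131.
PN = (p₁ − p₀)/p₁ = (0.778 − 0.131) / 0.778 ≈ 0.83162.
Attributable cases ≈ PN × (exposed cases) = 0.83162 × 1544 ≈ 1284.02.

about 1284 cases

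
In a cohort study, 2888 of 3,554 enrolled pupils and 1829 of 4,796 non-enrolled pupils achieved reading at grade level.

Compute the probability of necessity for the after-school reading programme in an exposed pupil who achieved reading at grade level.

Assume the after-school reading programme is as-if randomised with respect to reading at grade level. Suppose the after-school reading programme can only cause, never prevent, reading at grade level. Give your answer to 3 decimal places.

p₁ = P(outcome | exposed) = 2888/3554 = 0.81261
p₀ = P(outcome | unexposed) = 1829/4796 = 0.38136
Under exogeneity and monotonicity, PN = (p₁ − p₀) / p₁.
PN = (0.81261 − 0.38136) / 0.81261 = 0.43125 / 0.81261 ≈ 0.5307

PN ≈ 0.531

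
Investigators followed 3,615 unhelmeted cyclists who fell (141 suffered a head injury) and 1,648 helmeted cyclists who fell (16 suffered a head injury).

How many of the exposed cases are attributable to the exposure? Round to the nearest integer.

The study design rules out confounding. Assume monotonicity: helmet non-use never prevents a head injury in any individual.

p₁ = P(outcome | exposed) = 141/3615 = 0.039004
p₀ = P(outcome | unexposed) = 16/1648 = 0.0097087
PN = (p₁ − p₀)/p₁ = (0.039004 − 0.0097087) / 0.039004 ≈ 0.75108.
Attributable cases ≈ PN × (exposed cases) = 0.75108 × 141 ≈ 105.90.

about 106 cases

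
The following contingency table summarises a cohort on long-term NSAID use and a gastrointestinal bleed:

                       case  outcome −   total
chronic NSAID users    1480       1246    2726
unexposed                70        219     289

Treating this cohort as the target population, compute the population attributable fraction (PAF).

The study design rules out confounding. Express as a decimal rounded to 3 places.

PAF ≈ 0.529

p₁ = P(outcome | exposed) = 1480/2726 = 0.54292
p₀ = P(outcome | unexposed) = 70/289 = 0.24221
Exposure prevalence π = 2726/3015 = 0.90415; overall risk P(Y=1) = 0.5141.
Under exogeneity, PAF = [P(Y=1) − p₀]/P(Y=1).
PAF = (0.5141 − 0.24221) / 0.5141 ≈ 0.5289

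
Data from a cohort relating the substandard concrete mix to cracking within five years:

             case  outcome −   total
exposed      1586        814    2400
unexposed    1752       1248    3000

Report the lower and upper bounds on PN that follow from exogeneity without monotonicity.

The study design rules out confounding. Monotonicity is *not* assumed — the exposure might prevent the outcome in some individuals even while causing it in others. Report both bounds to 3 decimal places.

p₁ = P(outcome | exposed) = 1586/2400 = 0.66083
p₀ = P(outcome | unexposed) = 1752/3000 = 0.584
Under exogeneity alone the bounds on PN are max{0,(p₁−p₀)/p₁} ≤ PN ≤ min{1,(1−p₀)/p₁}.
  lower = (p₁ − p₀)/p₁ = 0.076833 / 0.66083 ≈ 0.1163
  upper = min{1, (1 − p₀)/p₁} = 0.416 / 0.66083 ≈ 0.6295

0.116 ≤ PN ≤ 0.630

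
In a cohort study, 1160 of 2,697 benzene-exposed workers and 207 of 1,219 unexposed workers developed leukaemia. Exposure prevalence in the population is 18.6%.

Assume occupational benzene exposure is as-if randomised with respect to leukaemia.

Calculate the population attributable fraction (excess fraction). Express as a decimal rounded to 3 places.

p₁ = P(outcome | exposed) = 1160/2697 = 0.43011
p₀ = P(outcome | unexposed) = 207/1219 = 0.16981
Overall risk P(Y=1) = π·p₁ + (1−π)·p₀ = 0.186×0.43011 + 0.814×0.16981 = 0.21823.
Under exogeneity, PAF = [P(Y=1) − p₀] / P(Y=1).
PAF = (0.21823 − 0.16981) / 0.21823 ≈ 0.2219

PAF ≈ 0.222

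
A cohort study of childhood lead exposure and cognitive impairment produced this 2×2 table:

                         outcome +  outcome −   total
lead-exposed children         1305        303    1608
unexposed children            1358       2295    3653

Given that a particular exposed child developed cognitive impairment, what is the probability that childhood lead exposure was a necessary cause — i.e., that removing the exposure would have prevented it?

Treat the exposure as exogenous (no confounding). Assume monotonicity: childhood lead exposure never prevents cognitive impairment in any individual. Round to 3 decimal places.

p₁ = P(outcome | exposed) = 1305/1608 = 0.81157
p₀ = P(outcome | unexposed) = 1358/3653 = 0.37175
Under exogeneity and monotonicity, PN = (p₁ − p₀) / p₁.
PN = (0.81157 − 0.37175) / 0.81157 = 0.43982 / 0.81157 ≈ 0.5419

PN ≈ 0.542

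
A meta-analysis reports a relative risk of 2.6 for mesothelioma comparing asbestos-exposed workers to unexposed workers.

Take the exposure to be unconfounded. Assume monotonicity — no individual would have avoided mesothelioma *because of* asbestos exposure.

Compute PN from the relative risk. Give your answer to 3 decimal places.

Under exogeneity and monotonicity, PN = (RR − 1) / RR = 1 − 1/RR.
PN = (2.6 − 1) / 2.6 = 1.6 / 2.6 ≈ 0.6154

PN ≈ 0.615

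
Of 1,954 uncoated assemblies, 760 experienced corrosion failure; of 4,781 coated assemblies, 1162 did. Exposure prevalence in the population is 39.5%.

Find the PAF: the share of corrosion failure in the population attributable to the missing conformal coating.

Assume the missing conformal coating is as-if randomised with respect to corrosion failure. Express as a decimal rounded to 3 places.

p₁ = P(outcome | exposed) = 760/1954 = 0.38895
p₀ = P(outcome | unexposed) = 1162/4781 = 0.24305
Overall risk P(Y=1) = π·p₁ + (1−π)·p₀ = 0.395×0.38895 + 0.605×0.24305 = 0.30068.
Under exogeneity, PAF = [P(Y=1) − p₀] / P(Y=1).
PAF = (0.30068 − 0.24305) / 0.30068 ≈ 0.1917

PAF ≈ 0.192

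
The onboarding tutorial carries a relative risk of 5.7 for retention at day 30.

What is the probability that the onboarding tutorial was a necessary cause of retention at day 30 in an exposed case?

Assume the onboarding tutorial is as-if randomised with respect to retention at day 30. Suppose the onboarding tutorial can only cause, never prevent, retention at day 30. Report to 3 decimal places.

PN ≈ 0.825

Under exogeneity and monotonicity, PN = (RR − 1) / RR = 1 − 1/RR.
PN = (5.7 − 1) / 5.7 = 4.7 / 5.7 ≈ 0.8246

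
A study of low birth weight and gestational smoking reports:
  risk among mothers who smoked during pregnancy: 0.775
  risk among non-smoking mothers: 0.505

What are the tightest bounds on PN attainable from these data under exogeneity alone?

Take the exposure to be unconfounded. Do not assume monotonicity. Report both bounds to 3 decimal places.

0.348 ≤ PN ≤ 0.639

Let p₁ = 0.775, p₀ = 0.505.
Under exogeneity alone the bounds on PN are max{0,(p₁−p₀)/p₁} ≤ PN ≤ min{1,(1−p₀)/p₁}.
  lower = (p₁ − p₀)/p₁ = 0.27 / 0.775 ≈ 0.3484
  upper = min{1, (1 − p₀)/p₁} = 0.495 / 0.775 ≈ 0.6387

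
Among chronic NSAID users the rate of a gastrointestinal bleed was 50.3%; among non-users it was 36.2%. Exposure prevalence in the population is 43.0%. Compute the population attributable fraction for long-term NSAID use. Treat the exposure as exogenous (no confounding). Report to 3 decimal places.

PAF ≈ 0.143

p₁ = 0.503, p₀ = 0.362.
Overall risk P(Y=1) = π·p₁ + (1−π)·p₀ = 0.43×0.503 + 0.57×0.362 = 0.42263.
Under exogeneity, PAF = [P(Y=1) − p₀] / P(Y=1).
PAF = (0.42263 − 0.362) / 0.42263 ≈ 0.1435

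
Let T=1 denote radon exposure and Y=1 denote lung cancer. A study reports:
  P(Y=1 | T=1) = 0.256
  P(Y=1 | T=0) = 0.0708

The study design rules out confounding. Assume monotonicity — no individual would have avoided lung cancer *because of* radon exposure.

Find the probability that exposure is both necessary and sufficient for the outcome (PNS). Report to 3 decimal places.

Let p₁ = 0.256, p₀ = 0.0708.
Under exogeneity and monotonicity, PNS = p₁ − p₀.
PNS = 0.256 − 0.0708 = 0.1852

PNS ≈ 0.185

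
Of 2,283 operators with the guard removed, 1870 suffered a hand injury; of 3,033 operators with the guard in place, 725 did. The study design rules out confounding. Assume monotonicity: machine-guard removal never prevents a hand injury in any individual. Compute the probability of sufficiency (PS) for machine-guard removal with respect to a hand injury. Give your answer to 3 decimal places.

p₁ = P(outcome | exposed) = 1870/2283 = 0.8191
p₀ = P(outcome | unexposed) = 725/3033 = 0.23904
Under exogeneity and monotonicity, PS = (p₁ − p₀) / (1 − p₀).
PS = (0.8191 − 0.23904) / (1 − 0.23904) = 0.58006 / 0.76096 ≈ 0.7623

PS ≈ 0.762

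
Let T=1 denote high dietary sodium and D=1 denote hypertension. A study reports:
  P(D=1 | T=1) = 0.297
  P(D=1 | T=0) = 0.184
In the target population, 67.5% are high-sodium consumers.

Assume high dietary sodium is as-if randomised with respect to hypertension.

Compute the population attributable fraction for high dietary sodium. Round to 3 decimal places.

PAF ≈ 0.293

Let p₁ = 0.297, p₀ = 0.184.
Overall risk P(Y=1) = π·p₁ + (1−π)·p₀ = 0.675×0.297 + 0.325×0.184 = 0.26028.
Under exogeneity, PAF = [P(Y=1) − p₀] / P(Y=1).
PAF = (0.26028 − 0.184) / 0.26028 ≈ 0.2931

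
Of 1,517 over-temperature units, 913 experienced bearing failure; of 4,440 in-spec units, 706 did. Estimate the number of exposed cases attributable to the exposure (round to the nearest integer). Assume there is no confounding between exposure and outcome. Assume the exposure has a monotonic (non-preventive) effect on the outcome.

p₁ = P(outcome | exposed) = 913/1517 = 0.60185
p₀ = P(outcome | unexposed) = 706/4440 = 0.15901
PN = (p₁ − p₀)/p₁ = (0.60185 − 0.15901) / 0.60185 ≈ 0.73580.
Attributable cases ≈ PN × (exposed cases) = 0.73580 × 913 ≈ 671.78.

about 672 cases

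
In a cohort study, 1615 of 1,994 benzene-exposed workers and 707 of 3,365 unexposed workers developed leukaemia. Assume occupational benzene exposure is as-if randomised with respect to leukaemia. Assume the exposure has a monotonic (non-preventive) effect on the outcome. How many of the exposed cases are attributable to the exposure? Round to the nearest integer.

p₁ = P(outcome | exposed) = 1615/1994 = 0.80993
p₀ = P(outcome | unexposed) = 707/3365 = 0.2101
PN = (p₁ − p₀)/p₁ = (0.80993 − 0.2101) / 0.80993 ≈ 0.74059.
Attributable cases ≈ PN × (exposed cases) = 0.74059 × 1615 ≈ 1196.05.

about 1196 cases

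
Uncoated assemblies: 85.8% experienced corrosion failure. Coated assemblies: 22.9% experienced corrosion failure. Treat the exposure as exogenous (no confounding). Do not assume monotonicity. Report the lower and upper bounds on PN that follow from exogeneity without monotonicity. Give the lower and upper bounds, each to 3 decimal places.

0.733 ≤ PN ≤ 0.899

p₁ = 0.858, p₀ = 0.229.
Under exogeneity alone the bounds on PN are max{0,(p₁−p₀)/p₁} ≤ PN ≤ min{1,(1−p₀)/p₁}.
  lower = (p₁ − p₀)/p₁ = 0.629 / 0.858 ≈ 0.7331
  upper = min{1, (1 − p₀)/p₁} = 0.771 / 0.858 ≈ 0.8986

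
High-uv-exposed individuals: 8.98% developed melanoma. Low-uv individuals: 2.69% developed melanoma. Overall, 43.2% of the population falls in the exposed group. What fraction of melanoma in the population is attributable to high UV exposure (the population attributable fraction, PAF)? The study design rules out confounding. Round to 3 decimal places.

p₁ = 0.0898, p₀ = 0.0269.
Overall risk P(Y=1) = π·p₁ + (1−π)·p₀ = 0.432×0.0898 + 0.568×0.0269 = 0.054073.
Under exogeneity, PAF = [P(Y=1) − p₀] / P(Y=1).
PAF = (0.054073 − 0.0269) / 0.054073 ≈ 0.5025

PAF ≈ 0.503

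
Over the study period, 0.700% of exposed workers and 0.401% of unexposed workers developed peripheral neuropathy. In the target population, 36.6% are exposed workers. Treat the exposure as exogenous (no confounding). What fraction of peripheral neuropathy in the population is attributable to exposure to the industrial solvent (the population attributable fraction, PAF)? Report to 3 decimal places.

PAF ≈ 0.214

p₁ = 0.007, p₀ = 0.00401.
Overall risk P(Y=1) = π·p₁ + (1−π)·p₀ = 0.366×0.007 + 0.634×0.00401 = 0.0051043.
Under exogeneity, PAF = [P(Y=1) − p₀] / P(Y=1).
PAF = (0.0051043 − 0.00401) / 0.0051043 ≈ 0.2144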